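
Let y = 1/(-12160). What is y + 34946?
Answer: 424943359/12160 ≈ 34946.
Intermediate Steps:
y = -1/12160 ≈ -8.2237e-5
y + 34946 = -1/12160 + 34946 = 424943359/12160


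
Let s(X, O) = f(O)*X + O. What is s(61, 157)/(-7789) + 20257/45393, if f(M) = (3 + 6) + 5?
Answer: 111889450/353566077 ≈ 0.31646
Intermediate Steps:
f(M) = 14 (f(M) = 9 + 5 = 14)
s(X, O) = O + 14*X (s(X, O) = 14*X + O = O + 14*X)
s(61, 157)/(-7789) + 20257/45393 = (157 + 14*61)/(-7789) + 20257/45393 = (157 + 854)*(-1/7789) + 20257*(1/45393) = 1011*(-1/7789) + 20257/45393 = -1011/7789 + 20257/45393 = 111889450/353566077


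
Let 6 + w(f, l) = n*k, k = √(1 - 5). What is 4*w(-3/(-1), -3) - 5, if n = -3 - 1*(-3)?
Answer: -29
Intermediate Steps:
k = 2*I (k = √(-4) = 2*I ≈ 2.0*I)
n = 0 (n = -3 + 3 = 0)
w(f, l) = -6 (w(f, l) = -6 + 0*(2*I) = -6 + 0 = -6)
4*w(-3/(-1), -3) - 5 = 4*(-6) - 5 = -24 - 5 = -29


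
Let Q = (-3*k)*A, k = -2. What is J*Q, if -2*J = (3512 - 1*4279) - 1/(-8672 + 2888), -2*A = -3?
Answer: 13308981/3856 ≈ 3451.5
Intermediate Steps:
A = 3/2 (A = -½*(-3) = 3/2 ≈ 1.5000)
Q = 9 (Q = -3*(-2)*(3/2) = 6*(3/2) = 9)
J = 4436327/11568 (J = -((3512 - 1*4279) - 1/(-8672 + 2888))/2 = -((3512 - 4279) - 1/(-5784))/2 = -(-767 - 1*(-1/5784))/2 = -(-767 + 1/5784)/2 = -½*(-4436327/5784) = 4436327/11568 ≈ 383.50)
J*Q = (4436327/11568)*9 = 13308981/3856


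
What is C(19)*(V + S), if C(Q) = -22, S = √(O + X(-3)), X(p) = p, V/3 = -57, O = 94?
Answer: 3762 - 22*√91 ≈ 3552.1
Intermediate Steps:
V = -171 (V = 3*(-57) = -171)
S = √91 (S = √(94 - 3) = √91 ≈ 9.5394)
C(19)*(V + S) = -22*(-171 + √91) = 3762 - 22*√91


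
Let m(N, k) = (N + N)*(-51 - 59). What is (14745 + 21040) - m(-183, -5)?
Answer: -4475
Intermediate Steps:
m(N, k) = -220*N (m(N, k) = (2*N)*(-110) = -220*N)
(14745 + 21040) - m(-183, -5) = (14745 + 21040) - (-220)*(-183) = 35785 - 1*40260 = 35785 - 40260 = -4475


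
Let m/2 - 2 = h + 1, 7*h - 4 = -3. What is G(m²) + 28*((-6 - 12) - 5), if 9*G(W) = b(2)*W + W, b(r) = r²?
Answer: -274324/441 ≈ -622.05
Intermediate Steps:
h = ⅐ (h = 4/7 + (⅐)*(-3) = 4/7 - 3/7 = ⅐ ≈ 0.14286)
m = 44/7 (m = 4 + 2*(⅐ + 1) = 4 + 2*(8/7) = 4 + 16/7 = 44/7 ≈ 6.2857)
G(W) = 5*W/9 (G(W) = (2²*W + W)/9 = (4*W + W)/9 = (5*W)/9 = 5*W/9)
G(m²) + 28*((-6 - 12) - 5) = 5*(44/7)²/9 + 28*((-6 - 12) - 5) = (5/9)*(1936/49) + 28*(-18 - 5) = 9680/441 + 28*(-23) = 9680/441 - 644 = -274324/441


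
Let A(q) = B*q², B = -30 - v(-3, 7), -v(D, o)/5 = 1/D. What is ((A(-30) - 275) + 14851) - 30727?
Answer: -44651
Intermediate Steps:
v(D, o) = -5/D
B = -95/3 (B = -30 - (-5)/(-3) = -30 - (-5)*(-1)/3 = -30 - 1*5/3 = -30 - 5/3 = -95/3 ≈ -31.667)
A(q) = -95*q²/3
((A(-30) - 275) + 14851) - 30727 = ((-95/3*(-30)² - 275) + 14851) - 30727 = ((-95/3*900 - 275) + 14851) - 30727 = ((-28500 - 275) + 14851) - 30727 = (-28775 + 14851) - 30727 = -13924 - 30727 = -44651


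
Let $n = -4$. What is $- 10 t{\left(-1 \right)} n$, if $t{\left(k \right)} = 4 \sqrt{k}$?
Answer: $160 i \approx 160.0 i$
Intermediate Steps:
$- 10 t{\left(-1 \right)} n = - 10 \cdot 4 \sqrt{-1} \left(-4\right) = - 10 \cdot 4 i \left(-4\right) = - 40 i \left(-4\right) = 160 i$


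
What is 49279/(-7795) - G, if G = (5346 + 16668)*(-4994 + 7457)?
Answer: -422648706469/7795 ≈ -5.4220e+7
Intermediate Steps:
G = 54220482 (G = 22014*2463 = 54220482)
49279/(-7795) - G = 49279/(-7795) - 1*54220482 = 49279*(-1/7795) - 54220482 = -49279/7795 - 54220482 = -422648706469/7795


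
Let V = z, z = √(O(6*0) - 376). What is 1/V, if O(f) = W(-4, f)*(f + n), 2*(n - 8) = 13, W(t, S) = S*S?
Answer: -I*√94/188 ≈ -0.051571*I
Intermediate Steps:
W(t, S) = S²
n = 29/2 (n = 8 + (½)*13 = 8 + 13/2 = 29/2 ≈ 14.500)
O(f) = f²*(29/2 + f) (O(f) = f²*(f + 29/2) = f²*(29/2 + f))
z = 2*I*√94 (z = √((6*0)²*(29/2 + 6*0) - 376) = √(0²*(29/2 + 0) - 376) = √(0*(29/2) - 376) = √(0 - 376) = √(-376) = 2*I*√94 ≈ 19.391*I)
V = 2*I*√94 ≈ 19.391*I
1/V = 1/(2*I*√94) = -I*√94/188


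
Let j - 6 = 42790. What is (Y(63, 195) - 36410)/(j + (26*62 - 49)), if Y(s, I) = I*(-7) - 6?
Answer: -37781/44359 ≈ -0.85171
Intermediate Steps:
Y(s, I) = -6 - 7*I (Y(s, I) = -7*I - 6 = -6 - 7*I)
j = 42796 (j = 6 + 42790 = 42796)
(Y(63, 195) - 36410)/(j + (26*62 - 49)) = ((-6 - 7*195) - 36410)/(42796 + (26*62 - 49)) = ((-6 - 1365) - 36410)/(42796 + (1612 - 49)) = (-1371 - 36410)/(42796 + 1563) = -37781/44359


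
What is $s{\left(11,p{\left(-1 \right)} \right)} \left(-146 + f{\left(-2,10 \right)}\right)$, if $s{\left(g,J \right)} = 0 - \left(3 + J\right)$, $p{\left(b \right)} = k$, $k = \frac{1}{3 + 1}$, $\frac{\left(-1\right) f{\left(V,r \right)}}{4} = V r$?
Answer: $\frac{429}{2} \approx 214.5$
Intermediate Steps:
$f{\left(V,r \right)} = - 4 V r$
$k = \frac{1}{4} \approx 0.25$
$p{\left(b \right)} = \frac{1}{4}$
$s{\left(g,J \right)} = -3 - J$
$s{\left(11,p{\left(-1 \right)} \right)} \left(-146 + f{\left(-2,10 \right)}\right) = \left(-3 - \frac{1}{4}\right) \left(-146 - \left(-8\right) 10\right) = \left(-3 - \frac{1}{4}\right) \left(-146 + 80\right) = \left(- \frac{13}{4}\right) \left(-66\right) = \frac{429}{2}$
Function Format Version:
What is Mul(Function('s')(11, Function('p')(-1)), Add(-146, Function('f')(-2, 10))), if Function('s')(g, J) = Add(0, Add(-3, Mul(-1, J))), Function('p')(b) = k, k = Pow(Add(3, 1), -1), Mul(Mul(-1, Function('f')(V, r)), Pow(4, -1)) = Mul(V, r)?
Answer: Rational(429, 2) ≈ 214.50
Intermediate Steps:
Function('f')(V, r) = Mul(-4, V, r) (Function('f')(V, r) = Mul(-4, Mul(V, r)) = Mul(-4, V, r))
k = Rational(1, 4) (k = Pow(4, -1) = Rational(1, 4) ≈ 0.25000)
Function('p')(b) = Rational(1, 4)
Function('s')(g, J) = Add(-3, Mul(-1, J))
Mul(Function('s')(11, Function('p')(-1)), Add(-146, Function('f')(-2, 10))) = Mul(Add(-3, Mul(-1, Rational(1, 4))), Add(-146, Mul(-4, -2, 10))) = Mul(Add(-3, Rational(-1, 4)), Add(-146, 80)) = Mul(Rational(-13, 4), -66) = Rational(429, 2)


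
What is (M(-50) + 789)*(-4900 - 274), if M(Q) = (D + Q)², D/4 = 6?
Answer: -7579910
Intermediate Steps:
D = 24 (D = 4*6 = 24)
M(Q) = (24 + Q)²
(M(-50) + 789)*(-4900 - 274) = ((24 - 50)² + 789)*(-4900 - 274) = ((-26)² + 789)*(-5174) = (676 + 789)*(-5174) = 1465*(-5174) = -7579910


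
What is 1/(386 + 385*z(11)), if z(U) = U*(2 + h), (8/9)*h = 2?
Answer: 4/73539 ≈ 5.4393e-5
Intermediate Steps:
h = 9/4 (h = (9/8)*2 = 9/4 ≈ 2.2500)
z(U) = 17*U/4 (z(U) = U*(2 + 9/4) = U*(17/4) = 17*U/4)
1/(386 + 385*z(11)) = 1/(386 + 385*((17/4)*11)) = 1/(386 + 385*(187/4)) = 1/(386 + 71995/4) = 1/(73539/4) = 4/73539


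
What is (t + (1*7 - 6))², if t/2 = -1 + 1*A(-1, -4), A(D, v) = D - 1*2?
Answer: 49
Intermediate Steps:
A(D, v) = -2 + D (A(D, v) = D - 2 = -2 + D)
t = -8 (t = 2*(-1 + 1*(-2 - 1)) = 2*(-1 + 1*(-3)) = 2*(-1 - 3) = 2*(-4) = -8)
(t + (1*7 - 6))² = (-8 + (1*7 - 6))² = (-8 + (7 - 6))² = (-8 + 1)² = (-7)² = 49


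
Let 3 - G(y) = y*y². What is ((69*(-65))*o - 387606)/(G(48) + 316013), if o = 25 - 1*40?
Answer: -320331/205424 ≈ -1.5594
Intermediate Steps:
o = -15 (o = 25 - 40 = -15)
G(y) = 3 - y³ (G(y) = 3 - y*y² = 3 - y³)
((69*(-65))*o - 387606)/(G(48) + 316013) = ((69*(-65))*(-15) - 387606)/((3 - 1*48³) + 316013) = (-4485*(-15) - 387606)/((3 - 1*110592) + 316013) = (67275 - 387606)/((3 - 110592) + 316013) = -320331/(-110589 + 316013) = -320331/205424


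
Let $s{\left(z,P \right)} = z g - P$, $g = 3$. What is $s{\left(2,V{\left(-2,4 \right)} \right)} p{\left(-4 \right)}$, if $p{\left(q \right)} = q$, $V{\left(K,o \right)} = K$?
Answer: $-32$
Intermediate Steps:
$s{\left(z,P \right)} = - P + 3 z$ ($s{\left(z,P \right)} = z 3 - P = 3 z - P = - P + 3 z$)
$s{\left(2,V{\left(-2,4 \right)} \right)} p{\left(-4 \right)} = \left(\left(-1\right) \left(-2\right) + 3 \cdot 2\right) \left(-4\right) = \left(2 + 6\right) \left(-4\right) = 8 \left(-4\right) = -32$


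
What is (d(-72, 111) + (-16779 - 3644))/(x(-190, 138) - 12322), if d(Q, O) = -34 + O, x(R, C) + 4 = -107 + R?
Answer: 20346/12623 ≈ 1.6118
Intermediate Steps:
x(R, C) = -111 + R (x(R, C) = -4 + (-107 + R) = -111 + R)
(d(-72, 111) + (-16779 - 3644))/(x(-190, 138) - 12322) = ((-34 + 111) + (-16779 - 3644))/((-111 - 190) - 12322) = (77 - 20423)/(-301 - 12322) = -20346/(-12623) = -20346*(-1/12623) = 20346/12623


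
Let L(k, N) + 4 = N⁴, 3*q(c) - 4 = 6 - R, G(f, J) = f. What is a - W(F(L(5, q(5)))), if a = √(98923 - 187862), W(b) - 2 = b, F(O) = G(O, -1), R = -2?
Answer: -254 + I*√88939 ≈ -254.0 + 298.23*I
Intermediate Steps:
q(c) = 4 (q(c) = 4/3 + (6 - 1*(-2))/3 = 4/3 + (6 + 2)/3 = 4/3 + (⅓)*8 = 4/3 + 8/3 = 4)
L(k, N) = -4 + N⁴
F(O) = O
W(b) = 2 + b
a = I*√88939 (a = √(-88939) = I*√88939 ≈ 298.23*I)
a - W(F(L(5, q(5)))) = I*√88939 - (2 + (-4 + 4⁴)) = I*√88939 - (2 + (-4 + 256)) = I*√88939 - (2 + 252) = I*√88939 - 1*254 = I*√88939 - 254 = -254 + I*√88939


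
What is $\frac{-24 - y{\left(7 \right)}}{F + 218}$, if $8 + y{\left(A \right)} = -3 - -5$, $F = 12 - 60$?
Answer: $- \frac{9}{85} \approx -0.10588$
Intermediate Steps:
$F = -48$ ($F = 12 - 60 = -48$)
$y{\left(A \right)} = -6$ ($y{\left(A \right)} = -8 - -2 = -8 + \left(-3 + 5\right) = -8 + 2 = -6$)
$\frac{-24 - y{\left(7 \right)}}{F + 218} = \frac{-24 - -6}{-48 + 218} = \frac{-24 + 6}{170} = \frac{1}{170} \left(-18\right) = - \frac{9}{85}$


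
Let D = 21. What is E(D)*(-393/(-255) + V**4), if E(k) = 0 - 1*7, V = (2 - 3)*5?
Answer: -372792/85 ≈ -4385.8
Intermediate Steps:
V = -5 (V = -1*5 = -5)
E(k) = -7 (E(k) = 0 - 7 = -7)
E(D)*(-393/(-255) + V**4) = -7*(-393/(-255) + (-5)**4) = -7*(-393*(-1/255) + 625) = -7*(131/85 + 625) = -7*53256/85 = -372792/85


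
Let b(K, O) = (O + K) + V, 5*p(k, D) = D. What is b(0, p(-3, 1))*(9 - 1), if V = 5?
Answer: 208/5 ≈ 41.600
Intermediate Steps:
p(k, D) = D/5
b(K, O) = 5 + K + O (b(K, O) = (O + K) + 5 = (K + O) + 5 = 5 + K + O)
b(0, p(-3, 1))*(9 - 1) = (5 + 0 + (1/5)*1)*(9 - 1) = (5 + 0 + 1/5)*8 = (26/5)*8 = 208/5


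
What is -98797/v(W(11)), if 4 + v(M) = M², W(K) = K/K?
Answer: 98797/3 ≈ 32932.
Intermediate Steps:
W(K) = 1
v(M) = -4 + M²
-98797/v(W(11)) = -98797/(-4 + 1²) = -98797/(-4 + 1) = -98797/(-3) = -98797*(-⅓) = 98797/3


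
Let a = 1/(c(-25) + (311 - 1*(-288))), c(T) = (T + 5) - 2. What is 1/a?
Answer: 577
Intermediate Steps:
c(T) = 3 + T (c(T) = (5 + T) - 2 = 3 + T)
a = 1/577 (a = 1/((3 - 25) + (311 - 1*(-288))) = 1/(-22 + (311 + 288)) = 1/(-22 + 599) = 1/577 ≈ 0.0017331)
1/a = 1/(1/577) = 577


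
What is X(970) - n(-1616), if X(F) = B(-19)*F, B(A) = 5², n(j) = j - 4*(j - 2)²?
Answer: 10497562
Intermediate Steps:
n(j) = j - 4*(-2 + j)²
B(A) = 25
X(F) = 25*F
X(970) - n(-1616) = 25*970 - (-1616 - 4*(-2 - 1616)²) = 24250 - (-1616 - 4*(-1618)²) = 24250 - (-1616 - 4*2617924) = 24250 - (-1616 - 10471696) = 24250 - 1*(-10473312) = 24250 + 10473312 = 10497562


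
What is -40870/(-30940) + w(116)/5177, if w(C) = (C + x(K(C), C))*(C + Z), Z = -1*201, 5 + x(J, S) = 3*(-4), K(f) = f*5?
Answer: -4877611/16017638 ≈ -0.30451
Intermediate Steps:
K(f) = 5*f
x(J, S) = -17 (x(J, S) = -5 + 3*(-4) = -5 - 12 = -17)
Z = -201
w(C) = (-201 + C)*(-17 + C) (w(C) = (C - 17)*(C - 201) = (-17 + C)*(-201 + C) = (-201 + C)*(-17 + C))
-40870/(-30940) + w(116)/5177 = -40870/(-30940) + (3417 + 116**2 - 218*116)/5177 = -40870*(-1/30940) + (3417 + 13456 - 25288)*(1/5177) = 4087/3094 - 8415*1/5177 = 4087/3094 - 8415/5177 = -4877611/16017638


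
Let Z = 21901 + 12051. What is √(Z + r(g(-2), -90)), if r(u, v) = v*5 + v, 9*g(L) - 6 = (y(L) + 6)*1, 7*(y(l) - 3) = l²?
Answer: 2*√8353 ≈ 182.79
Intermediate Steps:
y(l) = 3 + l²/7
Z = 33952
g(L) = 5/3 + L²/63 (g(L) = ⅔ + (((3 + L²/7) + 6)*1)/9 = ⅔ + ((9 + L²/7)*1)/9 = ⅔ + (9 + L²/7)/9 = ⅔ + (1 + L²/63) = 5/3 + L²/63)
r(u, v) = 6*v (r(u, v) = 5*v + v = 6*v)
√(Z + r(g(-2), -90)) = √(33952 + 6*(-90)) = √(33952 - 540) = √33412 = 2*√8353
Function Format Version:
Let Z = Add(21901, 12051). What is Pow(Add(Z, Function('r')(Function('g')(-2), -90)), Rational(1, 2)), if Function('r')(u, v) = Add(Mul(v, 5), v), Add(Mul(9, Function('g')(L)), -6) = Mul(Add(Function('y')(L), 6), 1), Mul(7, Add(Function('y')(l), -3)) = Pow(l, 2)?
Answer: Mul(2, Pow(8353, Rational(1, 2))) ≈ 182.79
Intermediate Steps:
Function('y')(l) = Add(3, Mul(Rational(1, 7), Pow(l, 2)))
Z = 33952
Function('g')(L) = Add(Rational(5, 3), Mul(Rational(1, 63), Pow(L, 2))) (Function('g')(L) = Add(Rational(2, 3), Mul(Rational(1, 9), Mul(Add(Add(3, Mul(Rational(1, 7), Pow(L, 2))), 6), 1))) = Add(Rational(2, 3), Mul(Rational(1, 9), Mul(Add(9, Mul(Rational(1, 7), Pow(L, 2))), 1))) = Add(Rational(2, 3), Mul(Rational(1, 9), Add(9, Mul(Rational(1, 7), Pow(L, 2))))) = Add(Rational(2, 3), Add(1, Mul(Rational(1, 63), Pow(L, 2)))) = Add(Rational(5, 3), Mul(Rational(1, 63), Pow(L, 2))))
Function('r')(u, v) = Mul(6, v) (Function('r')(u, v) = Add(Mul(5, v), v) = Mul(6, v))
Pow(Add(Z, Function('r')(Function('g')(-2), -90)), Rational(1, 2)) = Pow(Add(33952, Mul(6, -90)), Rational(1, 2)) = Pow(Add(33952, -540), Rational(1, 2)) = Pow(33412, Rational(1, 2)) = Mul(2, Pow(8353, Rational(1, 2)))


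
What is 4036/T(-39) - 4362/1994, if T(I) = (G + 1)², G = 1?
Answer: 1003792/997 ≈ 1006.8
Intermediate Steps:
T(I) = 4 (T(I) = (1 + 1)² = 2² = 4)
4036/T(-39) - 4362/1994 = 4036/4 - 4362/1994 = 4036*(¼) - 4362*1/1994 = 1009 - 2181/997 = 1003792/997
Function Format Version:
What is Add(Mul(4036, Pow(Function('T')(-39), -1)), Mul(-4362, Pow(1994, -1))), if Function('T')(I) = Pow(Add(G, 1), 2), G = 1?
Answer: Rational(1003792, 997) ≈ 1006.8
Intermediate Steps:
Function('T')(I) = 4 (Function('T')(I) = Pow(Add(1, 1), 2) = Pow(2, 2) = 4)
Add(Mul(4036, Pow(Function('T')(-39), -1)), Mul(-4362, Pow(1994, -1))) = Add(Mul(4036, Pow(4, -1)), Mul(-4362, Pow(1994, -1))) = Add(Mul(4036, Rational(1, 4)), Mul(-4362, Rational(1, 1994))) = Add(1009, Rational(-2181, 997)) = Rational(1003792, 997)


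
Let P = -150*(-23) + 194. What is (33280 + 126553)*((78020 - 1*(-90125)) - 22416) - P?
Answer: 23292299613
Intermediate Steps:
P = 3644 (P = 3450 + 194 = 3644)
(33280 + 126553)*((78020 - 1*(-90125)) - 22416) - P = (33280 + 126553)*((78020 - 1*(-90125)) - 22416) - 1*3644 = 159833*((78020 + 90125) - 22416) - 3644 = 159833*(168145 - 22416) - 3644 = 159833*145729 - 3644 = 23292303257 - 3644 = 23292299613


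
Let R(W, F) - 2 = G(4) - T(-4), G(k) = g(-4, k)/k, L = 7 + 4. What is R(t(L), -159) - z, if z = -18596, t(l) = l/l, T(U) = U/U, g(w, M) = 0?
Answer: 18597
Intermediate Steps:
L = 11
T(U) = 1
t(l) = 1
G(k) = 0 (G(k) = 0/k = 0)
R(W, F) = 1 (R(W, F) = 2 + (0 - 1*1) = 2 + (0 - 1) = 2 - 1 = 1)
R(t(L), -159) - z = 1 - 1*(-18596) = 1 + 18596 = 18597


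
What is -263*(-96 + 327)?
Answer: -60753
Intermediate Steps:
-263*(-96 + 327) = -263*231 = -60753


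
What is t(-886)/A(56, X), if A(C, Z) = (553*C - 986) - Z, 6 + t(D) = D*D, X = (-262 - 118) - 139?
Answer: 784990/30501 ≈ 25.737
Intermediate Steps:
X = -519 (X = -380 - 139 = -519)
t(D) = -6 + D² (t(D) = -6 + D*D = -6 + D²)
A(C, Z) = -986 - Z + 553*C (A(C, Z) = (-986 + 553*C) - Z = -986 - Z + 553*C)
t(-886)/A(56, X) = (-6 + (-886)²)/(-986 - 1*(-519) + 553*56) = (-6 + 784996)/(-986 + 519 + 30968) = 784990/30501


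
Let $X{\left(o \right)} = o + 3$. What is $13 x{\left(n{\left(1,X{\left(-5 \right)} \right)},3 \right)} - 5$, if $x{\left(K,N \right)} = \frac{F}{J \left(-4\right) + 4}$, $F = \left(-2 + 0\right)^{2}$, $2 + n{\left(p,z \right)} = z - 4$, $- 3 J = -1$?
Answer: $\frac{29}{2} \approx 14.5$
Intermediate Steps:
$J = \frac{1}{3}$ ($J = \left(- \frac{1}{3}\right) \left(-1\right) = \frac{1}{3} \approx 0.33333$)
$X{\left(o \right)} = 3 + o$
$n{\left(p,z \right)} = -6 + z$ ($n{\left(p,z \right)} = -2 + \left(z - 4\right) = -2 + \left(-4 + z\right) = -6 + z$)
$F = 4$ ($F = \left(-2\right)^{2} = 4$)
$x{\left(K,N \right)} = \frac{3}{2}$ ($x{\left(K,N \right)} = \frac{4}{\frac{1}{3} \left(-4\right) + 4} = \frac{4}{- \frac{4}{3} + 4} = \frac{4}{\frac{8}{3}} = 4 \cdot \frac{3}{8} = \frac{3}{2}$)
$13 x{\left(n{\left(1,X{\left(-5 \right)} \right)},3 \right)} - 5 = 13 \cdot \frac{3}{2} - 5 = \frac{39}{2} - 5 = \frac{29}{2}$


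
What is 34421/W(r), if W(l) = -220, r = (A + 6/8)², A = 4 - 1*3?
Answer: -34421/220 ≈ -156.46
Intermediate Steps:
A = 1 (A = 4 - 3 = 1)
r = 49/16 (r = (1 + 6/8)² = (1 + 6*(⅛))² = (1 + ¾)² = (7/4)² = 49/16 ≈ 3.0625)
34421/W(r) = 34421/(-220) = 34421*(-1/220) = -34421/220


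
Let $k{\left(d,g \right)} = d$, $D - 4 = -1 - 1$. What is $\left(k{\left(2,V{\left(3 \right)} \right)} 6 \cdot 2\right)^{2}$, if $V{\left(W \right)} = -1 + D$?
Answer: $576$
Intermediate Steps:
$D = 2$ ($D = 4 - 2 = 2$)
$V{\left(W \right)} = 1$ ($V{\left(W \right)} = -1 + 2 = 1$)
$\left(k{\left(2,V{\left(3 \right)} \right)} 6 \cdot 2\right)^{2} = \left(2 \cdot 6 \cdot 2\right)^{2} = \left(12 \cdot 2\right)^{2} = 24^{2} = 576$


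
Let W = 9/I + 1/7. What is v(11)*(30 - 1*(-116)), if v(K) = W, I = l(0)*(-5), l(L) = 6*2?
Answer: -73/70 ≈ -1.0429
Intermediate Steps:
l(L) = 12
I = -60 (I = 12*(-5) = -60)
W = -1/140 (W = 9/(-60) + 1/7 = 9*(-1/60) + 1*(1/7) = -3/20 + 1/7 = -1/140 ≈ -0.0071429)
v(K) = -1/140
v(11)*(30 - 1*(-116)) = -(30 - 1*(-116))/140 = -(30 + 116)/140 = -1/140*146 = -73/70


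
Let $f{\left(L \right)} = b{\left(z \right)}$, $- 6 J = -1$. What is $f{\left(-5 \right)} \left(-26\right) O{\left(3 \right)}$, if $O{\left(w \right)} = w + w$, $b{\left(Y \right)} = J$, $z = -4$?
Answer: $-26$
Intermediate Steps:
$J = \frac{1}{6}$ ($J = \left(- \frac{1}{6}\right) \left(-1\right) = \frac{1}{6} \approx 0.16667$)
$b{\left(Y \right)} = \frac{1}{6}$
$f{\left(L \right)} = \frac{1}{6}$
$O{\left(w \right)} = 2 w$
$f{\left(-5 \right)} \left(-26\right) O{\left(3 \right)} = \frac{1}{6} \left(-26\right) 2 \cdot 3 = \left(- \frac{13}{3}\right) 6 = -26$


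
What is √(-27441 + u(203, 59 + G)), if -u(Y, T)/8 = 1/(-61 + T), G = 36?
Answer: I*√7930517/17 ≈ 165.65*I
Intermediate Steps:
u(Y, T) = -8/(-61 + T)
√(-27441 + u(203, 59 + G)) = √(-27441 - 8/(-61 + (59 + 36))) = √(-27441 - 8/(-61 + 95)) = √(-27441 - 8/34) = √(-27441 - 8*1/34) = √(-27441 - 4/17) = √(-466501/17) = I*√7930517/17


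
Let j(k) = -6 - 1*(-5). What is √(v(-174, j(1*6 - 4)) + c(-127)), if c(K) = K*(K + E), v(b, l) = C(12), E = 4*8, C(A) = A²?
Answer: √12209 ≈ 110.49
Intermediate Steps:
j(k) = -1 (j(k) = -6 + 5 = -1)
E = 32
v(b, l) = 144 (v(b, l) = 12² = 144)
c(K) = K*(32 + K) (c(K) = K*(K + 32) = K*(32 + K))
√(v(-174, j(1*6 - 4)) + c(-127)) = √(144 - 127*(32 - 127)) = √(144 - 127*(-95)) = √(144 + 12065) = √12209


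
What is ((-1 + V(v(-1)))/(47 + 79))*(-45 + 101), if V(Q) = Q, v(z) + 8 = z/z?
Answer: -32/9 ≈ -3.5556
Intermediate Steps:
v(z) = -7 (v(z) = -8 + z/z = -8 + 1 = -7)
((-1 + V(v(-1)))/(47 + 79))*(-45 + 101) = ((-1 - 7)/(47 + 79))*(-45 + 101) = -8/126*56 = -8*1/126*56 = -4/63*56 = -32/9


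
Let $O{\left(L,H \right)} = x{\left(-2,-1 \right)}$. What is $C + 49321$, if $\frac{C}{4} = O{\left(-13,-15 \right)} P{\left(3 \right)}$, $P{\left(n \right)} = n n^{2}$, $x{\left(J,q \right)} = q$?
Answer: $49213$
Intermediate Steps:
$O{\left(L,H \right)} = -1$
$P{\left(n \right)} = n^{3}$
$C = -108$ ($C = 4 \left(- 3^{3}\right) = 4 \left(\left(-1\right) 27\right) = 4 \left(-27\right) = -108$)
$C + 49321 = -108 + 49321 = 49213$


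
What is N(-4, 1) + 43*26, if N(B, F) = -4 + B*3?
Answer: 1102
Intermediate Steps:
N(B, F) = -4 + 3*B
N(-4, 1) + 43*26 = (-4 + 3*(-4)) + 43*26 = (-4 - 12) + 1118 = -16 + 1118 = 1102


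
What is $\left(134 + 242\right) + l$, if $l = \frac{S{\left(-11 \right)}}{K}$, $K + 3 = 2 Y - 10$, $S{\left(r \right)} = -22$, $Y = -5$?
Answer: $\frac{8670}{23} \approx 376.96$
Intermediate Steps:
$K = -23$ ($K = -3 + \left(2 \left(-5\right) - 10\right) = -3 - 20 = -23$)
$l = \frac{22}{23}$ ($l = - \frac{22}{-23} = \left(-22\right) \left(- \frac{1}{23}\right) = \frac{22}{23} \approx 0.95652$)
$\left(134 + 242\right) + l = \left(134 + 242\right) + \frac{22}{23} = 376 + \frac{22}{23} = \frac{8670}{23}$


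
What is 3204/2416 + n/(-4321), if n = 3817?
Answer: 1155653/2609884 ≈ 0.44280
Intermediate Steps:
3204/2416 + n/(-4321) = 3204/2416 + 3817/(-4321) = 3204*(1/2416) + 3817*(-1/4321) = 801/604 - 3817/4321 = 1155653/2609884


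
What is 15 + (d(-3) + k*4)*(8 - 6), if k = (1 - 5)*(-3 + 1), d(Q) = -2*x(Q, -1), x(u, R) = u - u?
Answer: 79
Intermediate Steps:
x(u, R) = 0
d(Q) = 0 (d(Q) = -2*0 = 0)
k = 8 (k = -4*(-2) = 8)
15 + (d(-3) + k*4)*(8 - 6) = 15 + (0 + 8*4)*(8 - 6) = 15 + (0 + 32)*2 = 15 + 32*2 = 15 + 64 = 79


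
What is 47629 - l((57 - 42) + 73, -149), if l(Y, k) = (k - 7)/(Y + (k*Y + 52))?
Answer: 51486936/1081 ≈ 47629.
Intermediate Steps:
l(Y, k) = (-7 + k)/(52 + Y + Y*k) (l(Y, k) = (-7 + k)/(Y + (Y*k + 52)) = (-7 + k)/(Y + (52 + Y*k)) = (-7 + k)/(52 + Y + Y*k))
47629 - l((57 - 42) + 73, -149) = 47629 - (-7 - 149)/(52 + ((57 - 42) + 73) + ((57 - 42) + 73)*(-149)) = 47629 - (-156)/(52 + (15 + 73) + (15 + 73)*(-149)) = 47629 - (-156)/(52 + 88 + 88*(-149)) = 47629 - (-156)/(52 + 88 - 13112) = 47629 - (-156)/(-12972) = 47629 - (-1)*(-156)/12972 = 47629 - 1*13/1081 = 47629 - 13/1081 = 51486936/1081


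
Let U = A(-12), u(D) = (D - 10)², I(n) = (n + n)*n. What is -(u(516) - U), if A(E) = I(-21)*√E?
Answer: -256036 + 1764*I*√3 ≈ -2.5604e+5 + 3055.3*I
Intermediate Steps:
I(n) = 2*n² (I(n) = (2*n)*n = 2*n²)
A(E) = 882*√E (A(E) = (2*(-21)²)*√E = (2*441)*√E = 882*√E)
u(D) = (-10 + D)²
U = 1764*I*√3 (U = 882*√(-12) = 882*(2*I*√3) = 1764*I*√3 ≈ 3055.3*I)
-(u(516) - U) = -((-10 + 516)² - 1764*I*√3) = -(506² - 1764*I*√3) = -(256036 - 1764*I*√3) = -256036 + 1764*I*√3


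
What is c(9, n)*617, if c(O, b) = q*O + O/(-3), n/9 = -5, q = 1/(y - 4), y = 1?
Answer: -3702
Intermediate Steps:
q = -⅓ (q = 1/(1 - 4) = 1/(-3) = -⅓ ≈ -0.33333)
n = -45 (n = 9*(-5) = -45)
c(O, b) = -2*O/3 (c(O, b) = -O/3 + O/(-3) = -O/3 + O*(-⅓) = -O/3 - O/3 = -2*O/3)
c(9, n)*617 = -⅔*9*617 = -6*617 = -3702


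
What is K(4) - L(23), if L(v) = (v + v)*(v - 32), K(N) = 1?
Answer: 415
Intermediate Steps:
L(v) = 2*v*(-32 + v) (L(v) = (2*v)*(-32 + v) = 2*v*(-32 + v))
K(4) - L(23) = 1 - 2*23*(-32 + 23) = 1 - 2*23*(-9) = 1 - 1*(-414) = 1 + 414 = 415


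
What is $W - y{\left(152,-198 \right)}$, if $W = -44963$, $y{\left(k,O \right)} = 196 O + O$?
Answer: $-5957$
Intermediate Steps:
$y{\left(k,O \right)} = 197 O$
$W - y{\left(152,-198 \right)} = -44963 - 197 \left(-198\right) = -44963 - -39006 = -44963 + 39006 = -5957$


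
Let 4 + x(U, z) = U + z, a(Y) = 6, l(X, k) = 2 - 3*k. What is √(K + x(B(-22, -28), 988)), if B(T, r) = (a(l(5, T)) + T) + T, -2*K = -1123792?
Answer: 3*√62538 ≈ 750.23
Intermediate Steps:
K = 561896 (K = -½*(-1123792) = 561896)
B(T, r) = 6 + 2*T (B(T, r) = (6 + T) + T = 6 + 2*T)
x(U, z) = -4 + U + z (x(U, z) = -4 + (U + z) = -4 + U + z)
√(K + x(B(-22, -28), 988)) = √(561896 + (-4 + (6 + 2*(-22)) + 988)) = √(561896 + (-4 + (6 - 44) + 988)) = √(561896 + (-4 - 38 + 988)) = √(561896 + 946) = √562842 = 3*√62538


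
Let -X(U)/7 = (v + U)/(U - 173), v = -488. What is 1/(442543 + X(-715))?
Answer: 296/130989921 ≈ 2.2597e-6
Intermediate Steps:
X(U) = -7*(-488 + U)/(-173 + U) (X(U) = -7*(-488 + U)/(U - 173) = -7*(-488 + U)/(-173 + U))
1/(442543 + X(-715)) = 1/(442543 + 7*(488 - 1*(-715))/(-173 - 715)) = 1/(442543 + 7*(488 + 715)/(-888)) = 1/(442543 + 7*(-1/888)*1203) = 1/(442543 - 2807/296) = 1/(130989921/296) = 296/130989921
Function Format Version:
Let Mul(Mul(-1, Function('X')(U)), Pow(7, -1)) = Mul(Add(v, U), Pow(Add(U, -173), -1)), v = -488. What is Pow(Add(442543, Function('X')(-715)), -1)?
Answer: Rational(296, 130989921) ≈ 2.2597e-6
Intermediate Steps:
Function('X')(U) = Mul(-7, Pow(Add(-173, U), -1), Add(-488, U)) (Function('X')(U) = Mul(-7, Mul(Add(-488, U), Pow(Add(U, -173), -1))) = Mul(-7, Mul(Add(-488, U), Pow(Add(-173, U), -1))) = Mul(-7, Mul(Pow(Add(-173, U), -1), Add(-488, U))) = Mul(-7, Pow(Add(-173, U), -1), Add(-488, U)))
Pow(Add(442543, Function('X')(-715)), -1) = Pow(Add(442543, Mul(7, Pow(Add(-173, -715), -1), Add(488, Mul(-1, -715)))), -1) = Pow(Add(442543, Mul(7, Pow(-888, -1), Add(488, 715))), -1) = Pow(Add(442543, Mul(7, Rational(-1, 888), 1203)), -1) = Pow(Add(442543, Rational(-2807, 296)), -1) = Pow(Rational(130989921, 296), -1) = Rational(296, 130989921)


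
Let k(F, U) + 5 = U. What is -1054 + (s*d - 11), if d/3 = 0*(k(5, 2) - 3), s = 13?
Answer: -1065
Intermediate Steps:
k(F, U) = -5 + U
d = 0 (d = 3*(0*((-5 + 2) - 3)) = 3*(0*(-3 - 3)) = 3*(0*(-6)) = 3*0 = 0)
-1054 + (s*d - 11) = -1054 + (13*0 - 11) = -1054 + (0 - 11) = -1054 - 11 = -1065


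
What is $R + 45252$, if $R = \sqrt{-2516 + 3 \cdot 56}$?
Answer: $45252 + 2 i \sqrt{587} \approx 45252.0 + 48.456 i$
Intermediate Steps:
$R = 2 i \sqrt{587}$ ($R = \sqrt{-2516 + 168} = \sqrt{-2348} = 2 i \sqrt{587} \approx 48.456 i$)
$R + 45252 = 2 i \sqrt{587} + 45252 = 45252 + 2 i \sqrt{587}$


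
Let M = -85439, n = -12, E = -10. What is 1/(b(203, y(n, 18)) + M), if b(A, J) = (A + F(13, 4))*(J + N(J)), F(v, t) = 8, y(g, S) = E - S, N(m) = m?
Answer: -1/97255 ≈ -1.0282e-5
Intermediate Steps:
y(g, S) = -10 - S
b(A, J) = 2*J*(8 + A) (b(A, J) = (A + 8)*(J + J) = (8 + A)*(2*J) = 2*J*(8 + A))
1/(b(203, y(n, 18)) + M) = 1/(2*(-10 - 1*18)*(8 + 203) - 85439) = 1/(2*(-10 - 18)*211 - 85439) = 1/(2*(-28)*211 - 85439) = 1/(-11816 - 85439) = 1/(-97255) = -1/97255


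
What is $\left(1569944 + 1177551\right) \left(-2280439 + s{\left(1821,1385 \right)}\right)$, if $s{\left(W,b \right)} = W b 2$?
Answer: $7593337103845$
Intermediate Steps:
$s{\left(W,b \right)} = 2 W b$
$\left(1569944 + 1177551\right) \left(-2280439 + s{\left(1821,1385 \right)}\right) = \left(1569944 + 1177551\right) \left(-2280439 + 2 \cdot 1821 \cdot 1385\right) = 2747495 \left(-2280439 + 5044170\right) = 2747495 \cdot 2763731 = 7593337103845$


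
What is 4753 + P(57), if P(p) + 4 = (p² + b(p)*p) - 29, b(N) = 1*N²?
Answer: 193162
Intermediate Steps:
b(N) = N²
P(p) = -33 + p² + p³ (P(p) = -4 + ((p² + p²*p) - 29) = -4 + ((p² + p³) - 29) = -4 + (-29 + p² + p³) = -33 + p² + p³)
4753 + P(57) = 4753 + (-33 + 57² + 57³) = 4753 + (-33 + 3249 + 185193) = 4753 + 188409 = 193162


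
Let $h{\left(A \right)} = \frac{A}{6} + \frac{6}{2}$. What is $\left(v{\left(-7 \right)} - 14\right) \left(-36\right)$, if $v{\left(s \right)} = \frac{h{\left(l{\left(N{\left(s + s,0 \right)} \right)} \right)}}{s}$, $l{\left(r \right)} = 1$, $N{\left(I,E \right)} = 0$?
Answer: $\frac{3642}{7} \approx 520.29$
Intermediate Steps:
$h{\left(A \right)} = 3 + \frac{A}{6}$ ($h{\left(A \right)} = A \frac{1}{6} + 6 \cdot \frac{1}{2} = \frac{A}{6} + 3 = 3 + \frac{A}{6}$)
$v{\left(s \right)} = \frac{19}{6 s}$ ($v{\left(s \right)} = \frac{3 + \frac{1}{6} \cdot 1}{s} = \frac{3 + \frac{1}{6}}{s} = \frac{19}{6 s}$)
$\left(v{\left(-7 \right)} - 14\right) \left(-36\right) = \left(\frac{19}{6 \left(-7\right)} - 14\right) \left(-36\right) = \left(\frac{19}{6} \left(- \frac{1}{7}\right) - 14\right) \left(-36\right) = \left(- \frac{19}{42} - 14\right) \left(-36\right) = \left(- \frac{607}{42}\right) \left(-36\right) = \frac{3642}{7}$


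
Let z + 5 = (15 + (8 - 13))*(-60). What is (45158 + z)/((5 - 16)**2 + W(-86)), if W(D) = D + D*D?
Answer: 14851/2477 ≈ 5.9956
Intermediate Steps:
W(D) = D + D**2
z = -605 (z = -5 + (15 + (8 - 13))*(-60) = -5 + (15 - 5)*(-60) = -5 + 10*(-60) = -5 - 600 = -605)
(45158 + z)/((5 - 16)**2 + W(-86)) = (45158 - 605)/((5 - 16)**2 - 86*(1 - 86)) = 44553/((-11)**2 - 86*(-85)) = 44553/(121 + 7310) = 44553/7431 = 44553*(1/7431) = 14851/2477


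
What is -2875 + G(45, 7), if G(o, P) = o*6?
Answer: -2605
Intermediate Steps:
G(o, P) = 6*o
-2875 + G(45, 7) = -2875 + 6*45 = -2875 + 270 = -2605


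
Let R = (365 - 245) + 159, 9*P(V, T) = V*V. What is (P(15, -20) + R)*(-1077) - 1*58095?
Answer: -385503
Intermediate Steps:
P(V, T) = V²/9 (P(V, T) = (V*V)/9 = V²/9)
R = 279 (R = 120 + 159 = 279)
(P(15, -20) + R)*(-1077) - 1*58095 = ((⅑)*15² + 279)*(-1077) - 1*58095 = ((⅑)*225 + 279)*(-1077) - 58095 = (25 + 279)*(-1077) - 58095 = 304*(-1077) - 58095 = -327408 - 58095 = -385503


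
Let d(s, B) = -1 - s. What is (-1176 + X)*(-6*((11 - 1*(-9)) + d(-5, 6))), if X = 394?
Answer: 112608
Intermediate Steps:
(-1176 + X)*(-6*((11 - 1*(-9)) + d(-5, 6))) = (-1176 + 394)*(-6*((11 - 1*(-9)) + (-1 - 1*(-5)))) = -(-4692)*((11 + 9) + (-1 + 5)) = -(-4692)*(20 + 4) = -(-4692)*24 = -782*(-144) = 112608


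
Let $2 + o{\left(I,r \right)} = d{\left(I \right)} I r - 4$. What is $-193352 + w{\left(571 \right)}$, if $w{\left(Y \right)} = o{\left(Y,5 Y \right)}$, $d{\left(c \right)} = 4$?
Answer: $6327462$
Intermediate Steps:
$o{\left(I,r \right)} = -6 + 4 I r$ ($o{\left(I,r \right)} = -2 + \left(4 I r - 4\right) = -2 + \left(-4 + 4 I r\right) = -6 + 4 I r$)
$w{\left(Y \right)} = -6 + 20 Y^{2}$ ($w{\left(Y \right)} = -6 + 4 Y 5 Y = -6 + 20 Y^{2}$)
$-193352 + w{\left(571 \right)} = -193352 - \left(6 - 20 \cdot 571^{2}\right) = -193352 + \left(-6 + 20 \cdot 326041\right) = -193352 + \left(-6 + 6520820\right) = -193352 + 6520814 = 6327462$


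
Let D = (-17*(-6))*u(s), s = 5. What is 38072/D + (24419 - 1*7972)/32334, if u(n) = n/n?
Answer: 12085271/32334 ≈ 373.76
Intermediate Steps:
u(n) = 1
D = 102 (D = -17*(-6)*1 = 102*1 = 102)
38072/D + (24419 - 1*7972)/32334 = 38072/102 + (24419 - 1*7972)/32334 = 38072*(1/102) + (24419 - 7972)*(1/32334) = 19036/51 + 16447*(1/32334) = 19036/51 + 16447/32334 = 12085271/32334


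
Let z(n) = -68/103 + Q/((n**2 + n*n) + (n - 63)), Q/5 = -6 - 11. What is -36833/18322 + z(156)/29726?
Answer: -274975395046058/136780696180137 ≈ -2.0103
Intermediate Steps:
Q = -85 (Q = 5*(-6 - 11) = 5*(-17) = -85)
z(n) = -68/103 - 85/(-63 + n + 2*n**2) (z(n) = -68/103 - 85/((n**2 + n*n) + (n - 63)) = -68*1/103 - 85/((n**2 + n**2) + (-63 + n)) = -68/103 - 85/(2*n**2 + (-63 + n)) = -68/103 - 85/(-63 + n + 2*n**2))
-36833/18322 + z(156)/29726 = -36833/18322 + (17*(-263 - 8*156**2 - 4*156)/(103*(-63 + 156 + 2*156**2)))/29726 = -36833*1/18322 + (17*(-263 - 8*24336 - 624)/(103*(-63 + 156 + 2*24336)))*(1/29726) = -36833/18322 + (17*(-263 - 194688 - 624)/(103*(-63 + 156 + 48672)))*(1/29726) = -36833/18322 + ((17/103)*(-195575)/48765)*(1/29726) = -36833/18322 + ((17/103)*(1/48765)*(-195575))*(1/29726) = -36833/18322 - 664955/1004559*1/29726 = -36833/18322 - 664955/29861520834 = -274975395046058/136780696180137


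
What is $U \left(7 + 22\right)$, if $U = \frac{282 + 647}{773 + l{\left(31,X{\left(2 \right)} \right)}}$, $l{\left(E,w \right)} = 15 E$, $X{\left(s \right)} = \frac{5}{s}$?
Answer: $\frac{26941}{1238} \approx 21.762$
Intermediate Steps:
$U = \frac{929}{1238}$ ($U = \frac{282 + 647}{773 + 15 \cdot 31} = \frac{929}{773 + 465} = \frac{929}{1238} \approx 0.7504$)
$U \left(7 + 22\right) = \frac{929 \left(7 + 22\right)}{1238} = \frac{929}{1238} \cdot 29 = \frac{26941}{1238}$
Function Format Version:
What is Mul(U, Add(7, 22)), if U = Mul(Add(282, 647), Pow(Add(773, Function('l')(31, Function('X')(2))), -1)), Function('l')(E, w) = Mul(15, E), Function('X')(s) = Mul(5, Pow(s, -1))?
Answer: Rational(26941, 1238) ≈ 21.762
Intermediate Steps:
U = Rational(929, 1238) (U = Mul(Add(282, 647), Pow(Add(773, Mul(15, 31)), -1)) = Mul(929, Pow(Add(773, 465), -1)) = Mul(929, Pow(1238, -1)) = Mul(929, Rational(1, 1238)) = Rational(929, 1238) ≈ 0.75040)
Mul(U, Add(7, 22)) = Mul(Rational(929, 1238), Add(7, 22)) = Mul(Rational(929, 1238), 29) = Rational(26941, 1238)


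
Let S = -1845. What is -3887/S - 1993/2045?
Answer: 854366/754605 ≈ 1.1322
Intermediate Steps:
-3887/S - 1993/2045 = -3887/(-1845) - 1993/2045 = -3887*(-1/1845) - 1993*1/2045 = 3887/1845 - 1993/2045 = 854366/754605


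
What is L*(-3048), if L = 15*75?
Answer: -3429000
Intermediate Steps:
L = 1125
L*(-3048) = 1125*(-3048) = -3429000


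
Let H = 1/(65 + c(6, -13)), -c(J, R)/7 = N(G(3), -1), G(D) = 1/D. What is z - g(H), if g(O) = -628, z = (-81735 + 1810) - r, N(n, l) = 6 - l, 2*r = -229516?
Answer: 35461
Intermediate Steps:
G(D) = 1/D
r = -114758 (r = (½)*(-229516) = -114758)
c(J, R) = -49 (c(J, R) = -7*(6 - 1*(-1)) = -7*(6 + 1) = -7*7 = -49)
H = 1/16 (H = 1/(65 - 49) = 1/16 ≈ 0.062500)
z = 34833 (z = (-81735 + 1810) - 1*(-114758) = -79925 + 114758 = 34833)
z - g(H) = 34833 - 1*(-628) = 34833 + 628 = 35461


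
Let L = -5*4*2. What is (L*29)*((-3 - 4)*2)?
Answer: 16240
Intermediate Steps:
L = -40 (L = -20*2 = -40)
(L*29)*((-3 - 4)*2) = (-40*29)*((-3 - 4)*2) = -(-8120)*2 = -1160*(-14) = 16240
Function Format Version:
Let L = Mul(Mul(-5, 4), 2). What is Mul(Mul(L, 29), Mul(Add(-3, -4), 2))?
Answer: 16240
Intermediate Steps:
L = -40 (L = Mul(-20, 2) = -40)
Mul(Mul(L, 29), Mul(Add(-3, -4), 2)) = Mul(Mul(-40, 29), Mul(Add(-3, -4), 2)) = Mul(-1160, Mul(-7, 2)) = Mul(-1160, -14) = 16240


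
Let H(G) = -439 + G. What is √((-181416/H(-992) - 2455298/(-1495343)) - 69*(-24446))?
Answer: 94*√10792204004147470859/237759537 ≈ 1298.8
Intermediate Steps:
√((-181416/H(-992) - 2455298/(-1495343)) - 69*(-24446)) = √((-181416/(-439 - 992) - 2455298/(-1495343)) - 69*(-24446)) = √((-181416/(-1431) - 2455298*(-1/1495343)) + 1686774) = √((-181416*(-1/1431) + 2455298/1495343) + 1686774) = √((60472/477 + 2455298/1495343) + 1686774) = √(91597559042/713278611 + 1686774) = √(1203231413349956/713278611) = 94*√10792204004147470859/237759537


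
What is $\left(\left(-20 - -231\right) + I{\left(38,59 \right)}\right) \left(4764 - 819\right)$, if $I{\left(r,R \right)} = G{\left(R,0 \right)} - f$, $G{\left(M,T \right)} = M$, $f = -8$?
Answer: $1096710$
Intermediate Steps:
$I{\left(r,R \right)} = 8 + R$ ($I{\left(r,R \right)} = R - -8 = R + 8 = 8 + R$)
$\left(\left(-20 - -231\right) + I{\left(38,59 \right)}\right) \left(4764 - 819\right) = \left(\left(-20 - -231\right) + \left(8 + 59\right)\right) \left(4764 - 819\right) = \left(\left(-20 + 231\right) + 67\right) 3945 = \left(211 + 67\right) 3945 = 278 \cdot 3945 = 1096710$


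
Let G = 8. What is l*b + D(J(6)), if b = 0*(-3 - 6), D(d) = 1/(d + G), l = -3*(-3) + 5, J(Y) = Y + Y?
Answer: 1/20 ≈ 0.050000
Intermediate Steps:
J(Y) = 2*Y
l = 14 (l = 9 + 5 = 14)
D(d) = 1/(8 + d) (D(d) = 1/(d + 8) = 1/(8 + d))
b = 0 (b = 0*(-9) = 0)
l*b + D(J(6)) = 14*0 + 1/(8 + 2*6) = 0 + 1/(8 + 12) = 0 + 1/20 = 1/20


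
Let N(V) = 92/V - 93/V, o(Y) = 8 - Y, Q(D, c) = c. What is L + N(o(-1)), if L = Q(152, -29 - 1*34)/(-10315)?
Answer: -9748/92835 ≈ -0.10500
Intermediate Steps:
N(V) = -1/V
L = 63/10315 (L = (-29 - 1*34)/(-10315) = (-29 - 34)*(-1/10315) = -63*(-1/10315) = 63/10315 ≈ 0.0061076)
L + N(o(-1)) = 63/10315 - 1/(8 - 1*(-1)) = 63/10315 - 1/(8 + 1) = 63/10315 - 1/9 = -9748/92835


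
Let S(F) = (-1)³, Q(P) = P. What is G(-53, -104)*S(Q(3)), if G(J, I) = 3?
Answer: -3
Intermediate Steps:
S(F) = -1
G(-53, -104)*S(Q(3)) = 3*(-1) = -3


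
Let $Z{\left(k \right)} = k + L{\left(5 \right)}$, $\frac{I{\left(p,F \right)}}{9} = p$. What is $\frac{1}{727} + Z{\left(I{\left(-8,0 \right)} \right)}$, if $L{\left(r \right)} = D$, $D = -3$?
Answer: $- \frac{54524}{727} \approx -74.999$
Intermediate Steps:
$I{\left(p,F \right)} = 9 p$
$L{\left(r \right)} = -3$
$Z{\left(k \right)} = -3 + k$ ($Z{\left(k \right)} = k - 3 = -3 + k$)
$\frac{1}{727} + Z{\left(I{\left(-8,0 \right)} \right)} = \frac{1}{727} + \left(-3 + 9 \left(-8\right)\right) = \frac{1}{727} - 75 = - \frac{54524}{727}$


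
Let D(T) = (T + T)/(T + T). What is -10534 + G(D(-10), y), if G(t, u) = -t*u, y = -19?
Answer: -10515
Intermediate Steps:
D(T) = 1 (D(T) = (2*T)/((2*T)) = (2*T)*(1/(2*T)) = 1)
G(t, u) = -t*u
-10534 + G(D(-10), y) = -10534 - 1*1*(-19) = -10534 + 19 = -10515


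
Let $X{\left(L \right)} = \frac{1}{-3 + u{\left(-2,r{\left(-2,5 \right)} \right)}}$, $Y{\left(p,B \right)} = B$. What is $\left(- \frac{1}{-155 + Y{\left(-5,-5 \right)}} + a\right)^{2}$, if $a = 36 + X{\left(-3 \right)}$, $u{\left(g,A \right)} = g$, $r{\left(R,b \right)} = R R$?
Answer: $\frac{32821441}{25600} \approx 1282.1$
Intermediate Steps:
$r{\left(R,b \right)} = R^{2}$
$X{\left(L \right)} = - \frac{1}{5}$ ($X{\left(L \right)} = \frac{1}{-3 - 2} = \frac{1}{-5} = - \frac{1}{5}$)
$a = \frac{179}{5}$ ($a = 36 - \frac{1}{5} = \frac{179}{5} \approx 35.8$)
$\left(- \frac{1}{-155 + Y{\left(-5,-5 \right)}} + a\right)^{2} = \left(- \frac{1}{-155 - 5} + \frac{179}{5}\right)^{2} = \left(- \frac{1}{-160} + \frac{179}{5}\right)^{2} = \left(\left(-1\right) \left(- \frac{1}{160}\right) + \frac{179}{5}\right)^{2} = \left(\frac{1}{160} + \frac{179}{5}\right)^{2} = \left(\frac{5729}{160}\right)^{2} = \frac{32821441}{25600}$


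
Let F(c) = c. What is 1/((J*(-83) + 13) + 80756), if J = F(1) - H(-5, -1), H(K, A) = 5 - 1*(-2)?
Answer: 1/81267 ≈ 1.2305e-5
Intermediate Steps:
H(K, A) = 7 (H(K, A) = 5 + 2 = 7)
J = -6 (J = 1 - 1*7 = 1 - 7 = -6)
1/((J*(-83) + 13) + 80756) = 1/((-6*(-83) + 13) + 80756) = 1/((498 + 13) + 80756) = 1/(511 + 80756) = 1/81267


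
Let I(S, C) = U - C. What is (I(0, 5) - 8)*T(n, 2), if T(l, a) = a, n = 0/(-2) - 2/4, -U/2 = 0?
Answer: -26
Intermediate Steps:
U = 0 (U = -2*0 = 0)
I(S, C) = -C (I(S, C) = 0 - C = -C)
n = -1/2 (n = 0*(-1/2) - 2*1/4 = 0 - 1/2 = -1/2 ≈ -0.50000)
(I(0, 5) - 8)*T(n, 2) = (-1*5 - 8)*2 = (-5 - 8)*2 = -13*2 = -26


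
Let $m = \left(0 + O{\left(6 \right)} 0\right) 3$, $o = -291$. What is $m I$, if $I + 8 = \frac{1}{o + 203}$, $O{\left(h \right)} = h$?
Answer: $0$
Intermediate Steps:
$m = 0$ ($m = \left(0 + 6 \cdot 0\right) 3 = \left(0 + 0\right) 3 = 0 \cdot 3 = 0$)
$I = - \frac{705}{88}$ ($I = -8 + \frac{1}{-291 + 203} = -8 + \frac{1}{-88} = -8 - \frac{1}{88} = - \frac{705}{88} \approx -8.0114$)
$m I = 0 \left(- \frac{705}{88}\right) = 0$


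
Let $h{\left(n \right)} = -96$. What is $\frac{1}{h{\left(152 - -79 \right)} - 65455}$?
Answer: $- \frac{1}{65551} \approx -1.5255 \cdot 10^{-5}$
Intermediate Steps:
$\frac{1}{h{\left(152 - -79 \right)} - 65455} = \frac{1}{-96 - 65455} = \frac{1}{-65551} = - \frac{1}{65551}$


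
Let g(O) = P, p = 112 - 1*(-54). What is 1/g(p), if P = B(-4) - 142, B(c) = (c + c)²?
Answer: -1/78 ≈ -0.012821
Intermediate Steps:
B(c) = 4*c² (B(c) = (2*c)² = 4*c²)
p = 166 (p = 112 + 54 = 166)
P = -78 (P = 4*(-4)² - 142 = 4*16 - 142 = 64 - 142 = -78)
g(O) = -78
1/g(p) = 1/(-78) = -1/78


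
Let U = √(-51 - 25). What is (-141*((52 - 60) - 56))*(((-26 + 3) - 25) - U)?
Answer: -433152 - 18048*I*√19 ≈ -4.3315e+5 - 78669.0*I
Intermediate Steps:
U = 2*I*√19 (U = √(-76) = 2*I*√19 ≈ 8.7178*I)
(-141*((52 - 60) - 56))*(((-26 + 3) - 25) - U) = (-141*((52 - 60) - 56))*(((-26 + 3) - 25) - 2*I*√19) = (-141*(-8 - 56))*((-23 - 25) - 2*I*√19) = (-141*(-64))*(-48 - 2*I*√19) = 9024*(-48 - 2*I*√19) = -433152 - 18048*I*√19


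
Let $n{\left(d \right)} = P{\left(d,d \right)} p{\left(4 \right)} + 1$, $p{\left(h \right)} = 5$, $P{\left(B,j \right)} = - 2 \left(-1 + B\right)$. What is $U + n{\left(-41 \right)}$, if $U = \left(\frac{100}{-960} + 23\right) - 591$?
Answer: $- \frac{7061}{48} \approx -147.1$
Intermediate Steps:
$P{\left(B,j \right)} = 2 - 2 B$
$U = - \frac{27269}{48}$ ($U = \left(100 \left(- \frac{1}{960}\right) + 23\right) - 591 = \left(- \frac{5}{48} + 23\right) - 591 = \frac{1099}{48} - 591 = - \frac{27269}{48} \approx -568.1$)
$n{\left(d \right)} = 11 - 10 d$ ($n{\left(d \right)} = \left(2 - 2 d\right) 5 + 1 = \left(10 - 10 d\right) + 1 = 11 - 10 d$)
$U + n{\left(-41 \right)} = - \frac{27269}{48} + \left(11 - -410\right) = - \frac{27269}{48} + \left(11 + 410\right) = - \frac{27269}{48} + 421 = - \frac{7061}{48}$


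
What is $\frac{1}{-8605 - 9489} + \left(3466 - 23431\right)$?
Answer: $- \frac{361246711}{18094} \approx -19965.0$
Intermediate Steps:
$\frac{1}{-8605 - 9489} + \left(3466 - 23431\right) = \frac{1}{-18094} - 19965 = - \frac{1}{18094} - 19965 = - \frac{361246711}{18094}$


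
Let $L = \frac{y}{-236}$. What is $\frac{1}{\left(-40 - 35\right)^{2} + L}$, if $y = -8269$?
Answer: $\frac{236}{1335769} \approx 0.00017668$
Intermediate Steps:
$L = \frac{8269}{236}$ ($L = - \frac{8269}{-236} = \left(-8269\right) \left(- \frac{1}{236}\right) = \frac{8269}{236} \approx 35.038$)
$\frac{1}{\left(-40 - 35\right)^{2} + L} = \frac{1}{\left(-40 - 35\right)^{2} + \frac{8269}{236}} = \frac{1}{\left(-75\right)^{2} + \frac{8269}{236}} = \frac{1}{5625 + \frac{8269}{236}} = \frac{1}{\frac{1335769}{236}} = \frac{236}{1335769}$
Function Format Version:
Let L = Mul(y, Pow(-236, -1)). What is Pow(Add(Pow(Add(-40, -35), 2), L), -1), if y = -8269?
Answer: Rational(236, 1335769) ≈ 0.00017668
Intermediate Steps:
L = Rational(8269, 236) (L = Mul(-8269, Pow(-236, -1)) = Mul(-8269, Rational(-1, 236)) = Rational(8269, 236) ≈ 35.038)
Pow(Add(Pow(Add(-40, -35), 2), L), -1) = Pow(Add(Pow(Add(-40, -35), 2), Rational(8269, 236)), -1) = Pow(Add(Pow(-75, 2), Rational(8269, 236)), -1) = Pow(Add(5625, Rational(8269, 236)), -1) = Pow(Rational(1335769, 236), -1) = Rational(236, 1335769)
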